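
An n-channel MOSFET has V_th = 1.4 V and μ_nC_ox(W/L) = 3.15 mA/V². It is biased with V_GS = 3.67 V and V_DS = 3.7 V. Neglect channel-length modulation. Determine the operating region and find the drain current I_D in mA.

Saturation; I_D = 8.12 mA

V_ov = V_GS − V_th = 3.67 − 1.4 = 2.27 V.
Since V_DS = 3.7 V ≥ V_ov = 2.27 V, the device is in saturation.
I_D = ½ k_n V_ov² = 0.5 × 3.15 × 2.27² = 8.12 mA.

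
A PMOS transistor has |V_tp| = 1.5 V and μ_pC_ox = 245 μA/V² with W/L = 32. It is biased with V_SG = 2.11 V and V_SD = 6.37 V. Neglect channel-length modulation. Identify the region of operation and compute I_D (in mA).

Saturation; I_D = 1.46 mA

k_p = μ_pC_ox · (W/L) = 7.84 mA/V².
V_ov = V_SG − |V_tp| = 2.11 − 1.5 = 0.61 V.
Since V_SD = 6.37 V ≥ V_ov = 0.61 V, the device is in saturation.
I_D = ½ k_p V_ov² = 0.5 × 7.84 × 0.61² = 1.46 mA.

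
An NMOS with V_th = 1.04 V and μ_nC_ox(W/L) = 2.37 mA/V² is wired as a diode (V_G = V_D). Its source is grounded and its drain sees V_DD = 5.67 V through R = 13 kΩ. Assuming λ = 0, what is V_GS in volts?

V_GS = 1.56 V

With gate tied to drain, V_GS = V_DS ≥ V_GS − V_th, so the device is in saturation.
KCL at the drain: ½ k_n (V_GS − V_th)² = (V_DD − V_GS)/R.
Let x = V_GS − 1.04. Then 15.4 x² + x − 4.63 = 0, giving x = 0.517 V (positive root), so V_GS = 1.56 V.
I_D = (V_DD − V_GS)/R = (5.67 − 1.56) / 13 = 0.316 mA.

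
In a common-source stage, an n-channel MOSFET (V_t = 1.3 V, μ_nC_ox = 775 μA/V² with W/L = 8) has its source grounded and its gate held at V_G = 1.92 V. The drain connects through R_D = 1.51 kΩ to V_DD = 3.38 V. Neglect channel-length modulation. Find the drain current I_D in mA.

I_D = 1.19 mA

V_GS = V_G = 1.92 V, so V_ov = 1.92 − 1.3 = 0.62 V.
k_n = μ_nC_ox · (W/L) = 6.2 mA/V².
Assume saturation: I_D = ½ k_n V_ov² = 0.5 × 6.2 × 0.62² = 1.19 mA, giving V_DS = V_DD − I_D R_D = 3.38 − 1.19 × 1.51 = 1.58 V.
V_DS = 1.58 V ≥ V_ov = 0.62 V, confirming saturation.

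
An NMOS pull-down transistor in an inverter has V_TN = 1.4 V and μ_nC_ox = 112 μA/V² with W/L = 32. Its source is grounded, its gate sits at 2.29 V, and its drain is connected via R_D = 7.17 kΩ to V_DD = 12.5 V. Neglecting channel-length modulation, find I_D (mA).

I_D = 1.42 mA

V_GS = V_G = 2.29 V, so V_ov = 2.29 − 1.4 = 0.89 V.
k_n = μ_nC_ox · (W/L) = 3.584 mA/V².
Assume saturation: I_D = ½ k_n V_ov² = 0.5 × 3.584 × 0.89² = 1.42 mA, giving V_DS = V_DD − I_D R_D = 12.5 − 1.42 × 7.17 = 2.32 V.
V_DS = 2.32 V ≥ V_ov = 0.89 V, confirming saturation.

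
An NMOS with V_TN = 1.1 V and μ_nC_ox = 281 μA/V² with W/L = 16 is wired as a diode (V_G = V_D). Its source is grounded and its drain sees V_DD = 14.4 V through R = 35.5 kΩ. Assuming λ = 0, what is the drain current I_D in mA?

I_D = 0.363 mA

With gate tied to drain, V_GS = V_DS ≥ V_GS − V_TN, so the device is in saturation.
k_n = μ_nC_ox · (W/L) = 4.496 mA/V².
KCL at the drain: ½ k_n (V_GS − V_TN)² = (V_DD − V_GS)/R.
Let x = V_GS − 1.1. Then 79.8 x² + x − 13.3 = 0, giving x = 0.402 V (positive root), so V_GS = 1.5 V.
I_D = (V_DD − V_GS)/R = (14.4 − 1.5) / 35.5 = 0.363 mA.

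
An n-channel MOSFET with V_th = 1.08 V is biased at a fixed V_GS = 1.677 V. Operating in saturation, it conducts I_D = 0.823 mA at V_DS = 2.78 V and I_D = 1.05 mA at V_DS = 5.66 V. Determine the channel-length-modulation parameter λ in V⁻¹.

λ = 0.131 V⁻¹

With V_GS fixed, I_D ∝ (1 + λ V_DS) in saturation, so I_D2/I_D1 = (1 + λ V_DS2)/(1 + λ V_DS1).
1.05/0.823 = 1.276 = (1 + 5.66 λ)/(1 + 2.78 λ).
Solving: λ (I_D1 V_DS2 − I_D2 V_DS1) = I_D2 − I_D1, so λ = (1.05 − 0.823) / (0.823 × 5.66 − 1.05 × 2.78) = 0.227 / 1.74 = 0.131 V⁻¹.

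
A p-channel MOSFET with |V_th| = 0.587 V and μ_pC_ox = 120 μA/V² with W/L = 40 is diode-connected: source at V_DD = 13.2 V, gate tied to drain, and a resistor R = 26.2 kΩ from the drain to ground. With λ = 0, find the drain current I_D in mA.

With gate tied to drain, V_SG = V_SD ≥ V_SG − |V_th|, so the device is in saturation.
k_p = μ_pC_ox · (W/L) = 4.8 mA/V².
KCL at the drain: ½ k_p (V_SG − |V_th|)² = (V_DD − V_SG)/R.
Let x = V_SG − 0.587. Then 62.9 x² + x − 12.61 = 0, giving x = 0.44 V (positive root), so V_SG = 1.03 V.
I_D = (V_DD − V_SG)/R = (13.2 − 1.03) / 26.2 = 0.465 mA.

I_D = 0.465 mA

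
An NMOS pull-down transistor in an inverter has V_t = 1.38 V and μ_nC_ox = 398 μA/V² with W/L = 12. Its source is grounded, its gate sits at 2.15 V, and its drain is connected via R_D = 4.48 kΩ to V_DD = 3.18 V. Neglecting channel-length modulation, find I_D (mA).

I_D = 0.663 mA

V_GS = V_G = 2.15 V, so V_ov = 2.15 − 1.38 = 0.77 V.
k_n = μ_nC_ox · (W/L) = 4.776 mA/V².
Assume saturation: I_D = ½ k_n V_ov² = 0.5 × 4.776 × 0.77² = 1.42 mA, giving V_DS = V_DD − I_D R_D = 3.18 − 1.42 × 4.48 = -3.16 V.
But -3.16 V < V_ov = 0.77 V, so the device is actually in triode.
In triode I_D = k_n[V_ov V_DS − ½ V_DS²] and I_D = (V_DD − V_DS)/R_D. Equating: 10.7 V_DS² − 17.48 V_DS + 3.18 = 0, giving V_DS = 0.209 V (the root below V_ov).
I_D = (3.18 − 0.209) / 4.48 = 0.663 mA.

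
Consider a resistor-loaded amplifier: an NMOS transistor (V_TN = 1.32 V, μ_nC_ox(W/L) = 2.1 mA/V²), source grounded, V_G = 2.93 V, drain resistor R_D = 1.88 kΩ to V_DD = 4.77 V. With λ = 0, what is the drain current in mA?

V_GS = V_G = 2.93 V, so V_ov = 2.93 − 1.32 = 1.61 V.
Assume saturation: I_D = ½ k_n V_ov² = 0.5 × 2.1 × 1.61² = 2.72 mA, giving V_DS = V_DD − I_D R_D = 4.77 − 2.72 × 1.88 = -0.347 V.
But -0.347 V < V_ov = 1.61 V, so the device is actually in triode.
In triode I_D = k_n[V_ov V_DS − ½ V_DS²] and I_D = (V_DD − V_DS)/R_D. Equating: 1.97 V_DS² − 7.356 V_DS + 4.77 = 0, giving V_DS = 0.836 V (the root below V_ov).
I_D = (4.77 − 0.836) / 1.88 = 2.09 mA.

I_D = 2.09 mA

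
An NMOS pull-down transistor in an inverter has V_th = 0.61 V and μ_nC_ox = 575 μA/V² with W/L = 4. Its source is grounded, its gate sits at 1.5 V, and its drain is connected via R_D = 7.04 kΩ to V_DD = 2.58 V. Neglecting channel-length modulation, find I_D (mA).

I_D = 0.340 mA

V_GS = V_G = 1.5 V, so V_ov = 1.5 − 0.61 = 0.89 V.
k_n = μ_nC_ox · (W/L) = 2.3 mA/V².
Assume saturation: I_D = ½ k_n V_ov² = 0.5 × 2.3 × 0.89² = 0.911 mA, giving V_DS = V_DD − I_D R_D = 2.58 − 0.911 × 7.04 = -3.83 V.
But -3.83 V < V_ov = 0.89 V, so the device is actually in triode.
In triode I_D = k_n[V_ov V_DS − ½ V_DS²] and I_D = (V_DD − V_DS)/R_D. Equating: 8.1 V_DS² − 15.41 V_DS + 2.58 = 0, giving V_DS = 0.185 V (the root below V_ov).
I_D = (2.58 − 0.185) / 7.04 = 0.34 mA.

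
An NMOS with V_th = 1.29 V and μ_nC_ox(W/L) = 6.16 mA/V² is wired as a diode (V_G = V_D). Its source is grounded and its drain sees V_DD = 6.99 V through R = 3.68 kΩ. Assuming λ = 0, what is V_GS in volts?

With gate tied to drain, V_GS = V_DS ≥ V_GS − V_th, so the device is in saturation.
KCL at the drain: ½ k_n (V_GS − V_th)² = (V_DD − V_GS)/R.
Let x = V_GS − 1.29. Then 11.3 x² + x − 5.7 = 0, giving x = 0.666 V (positive root), so V_GS = 1.96 V.
I_D = (V_DD − V_GS)/R = (6.99 − 1.96) / 3.68 = 1.37 mA.

V_GS = 1.96 V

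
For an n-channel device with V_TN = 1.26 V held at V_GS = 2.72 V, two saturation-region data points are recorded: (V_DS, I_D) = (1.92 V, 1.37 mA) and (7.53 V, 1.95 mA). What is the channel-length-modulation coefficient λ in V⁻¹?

With V_GS fixed, I_D ∝ (1 + λ V_DS) in saturation, so I_D2/I_D1 = (1 + λ V_DS2)/(1 + λ V_DS1).
1.95/1.37 = 1.423 = (1 + 7.53 λ)/(1 + 1.92 λ).
Solving: λ (I_D1 V_DS2 − I_D2 V_DS1) = I_D2 − I_D1, so λ = (1.95 − 1.37) / (1.37 × 7.53 − 1.95 × 1.92) = 0.58 / 6.57 = 0.0883 V⁻¹.

λ = 0.0883 V⁻¹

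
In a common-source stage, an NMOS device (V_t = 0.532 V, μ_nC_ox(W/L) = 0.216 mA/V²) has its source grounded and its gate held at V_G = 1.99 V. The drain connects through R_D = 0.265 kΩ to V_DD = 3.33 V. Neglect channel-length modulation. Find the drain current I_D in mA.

V_GS = V_G = 1.99 V, so V_ov = 1.99 − 0.532 = 1.46 V.
Assume saturation: I_D = ½ k_n V_ov² = 0.5 × 0.216 × 1.46² = 0.23 mA, giving V_DS = V_DD − I_D R_D = 3.33 − 0.23 × 0.265 = 3.27 V.
V_DS = 3.27 V ≥ V_ov = 1.46 V, confirming saturation.

I_D = 0.230 mA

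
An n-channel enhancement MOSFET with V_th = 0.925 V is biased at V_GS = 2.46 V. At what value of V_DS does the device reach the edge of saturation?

The boundary between triode and saturation is V_DS = V_GS − V_th = V_ov.
V_ov = 2.46 − 0.925 = 1.53 V.

V_DS,sat = 1.53 V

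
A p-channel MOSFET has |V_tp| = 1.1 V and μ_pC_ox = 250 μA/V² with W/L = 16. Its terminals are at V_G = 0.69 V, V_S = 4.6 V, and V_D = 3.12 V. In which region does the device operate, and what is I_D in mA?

Triode; I_D = 12.3 mA

V_SG = V_S − V_G = 4.6 − 0.69 = 3.91 V; V_SD = V_S − V_D = 4.6 − 3.12 = 1.48 V.
k_p = μ_pC_ox · (W/L) = 4 mA/V².
V_ov = V_SG − |V_tp| = 3.91 − 1.1 = 2.81 V.
Since V_SD = 1.48 V < V_ov = 2.81 V, the device is in the triode region.
I_D = k_p [V_ov · V_SD − ½ V_SD²] = 4 × [2.81 × 1.48 − 0.5 × 1.48²] = 12.3 mA.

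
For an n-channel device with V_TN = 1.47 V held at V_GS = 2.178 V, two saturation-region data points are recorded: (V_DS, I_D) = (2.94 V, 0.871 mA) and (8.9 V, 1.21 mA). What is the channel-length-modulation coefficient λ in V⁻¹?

With V_GS fixed, I_D ∝ (1 + λ V_DS) in saturation, so I_D2/I_D1 = (1 + λ V_DS2)/(1 + λ V_DS1).
1.21/0.871 = 1.389 = (1 + 8.9 λ)/(1 + 2.94 λ).
Solving: λ (I_D1 V_DS2 − I_D2 V_DS1) = I_D2 − I_D1, so λ = (1.21 − 0.871) / (0.871 × 8.9 − 1.21 × 2.94) = 0.339 / 4.19 = 0.0808 V⁻¹.

λ = 0.0808 V⁻¹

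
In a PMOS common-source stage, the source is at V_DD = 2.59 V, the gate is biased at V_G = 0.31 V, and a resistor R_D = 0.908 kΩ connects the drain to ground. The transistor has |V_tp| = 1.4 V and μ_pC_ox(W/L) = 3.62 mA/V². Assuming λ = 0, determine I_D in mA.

I_D = 1.40 mA

V_SG = V_DD − V_G = 2.59 − 0.31 = 2.28 V, so V_ov = 2.28 − 1.4 = 0.88 V.
Assume saturation: I_D = ½ k_p V_ov² = 0.5 × 3.62 × 0.88² = 1.4 mA, giving V_SD = V_DD − I_D R_D = 2.59 − 1.4 × 0.908 = 1.32 V.
V_SD = 1.32 V ≥ V_ov = 0.88 V, confirming saturation.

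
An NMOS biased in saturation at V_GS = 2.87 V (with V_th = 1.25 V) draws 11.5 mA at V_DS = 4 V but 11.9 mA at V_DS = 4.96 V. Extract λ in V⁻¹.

With V_GS fixed, I_D ∝ (1 + λ V_DS) in saturation, so I_D2/I_D1 = (1 + λ V_DS2)/(1 + λ V_DS1).
11.9/11.5 = 1.035 = (1 + 4.96 λ)/(1 + 4 λ).
Solving: λ (I_D1 V_DS2 − I_D2 V_DS1) = I_D2 − I_D1, so λ = (11.9 − 11.5) / (11.5 × 4.96 − 11.9 × 4) = 0.4 / 9.44 = 0.0424 V⁻¹.

λ = 0.0424 V⁻¹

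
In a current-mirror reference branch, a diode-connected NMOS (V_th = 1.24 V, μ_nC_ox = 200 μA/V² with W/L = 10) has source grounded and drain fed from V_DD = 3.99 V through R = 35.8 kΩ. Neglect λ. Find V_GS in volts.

V_GS = 1.50 V

With gate tied to drain, V_GS = V_DS ≥ V_GS − V_th, so the device is in saturation.
k_n = μ_nC_ox · (W/L) = 2 mA/V².
KCL at the drain: ½ k_n (V_GS − V_th)² = (V_DD − V_GS)/R.
Let x = V_GS − 1.24. Then 35.8 x² + x − 2.75 = 0, giving x = 0.264 V (positive root), so V_GS = 1.5 V.
I_D = (V_DD − V_GS)/R = (3.99 − 1.5) / 35.8 = 0.0695 mA.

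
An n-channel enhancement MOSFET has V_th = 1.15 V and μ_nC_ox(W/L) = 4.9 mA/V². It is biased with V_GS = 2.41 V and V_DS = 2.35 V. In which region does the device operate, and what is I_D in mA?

Saturation; I_D = 3.89 mA

V_ov = V_GS − V_th = 2.41 − 1.15 = 1.26 V.
Since V_DS = 2.35 V ≥ V_ov = 1.26 V, the device is in saturation.
I_D = ½ k_n V_ov² = 0.5 × 4.9 × 1.26² = 3.89 mA.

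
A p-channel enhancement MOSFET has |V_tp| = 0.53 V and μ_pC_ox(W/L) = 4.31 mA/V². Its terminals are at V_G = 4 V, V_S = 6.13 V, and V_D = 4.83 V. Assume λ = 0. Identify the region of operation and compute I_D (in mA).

V_SG = V_S − V_G = 6.13 − 4 = 2.13 V; V_SD = V_S − V_D = 6.13 − 4.83 = 1.3 V.
V_ov = V_SG − |V_tp| = 2.13 − 0.53 = 1.6 V.
Since V_SD = 1.3 V < V_ov = 1.6 V, the device is in the triode region.
I_D = k_p [V_ov · V_SD − ½ V_SD²] = 4.31 × [1.6 × 1.3 − 0.5 × 1.3²] = 5.32 mA.

Triode; I_D = 5.32 mA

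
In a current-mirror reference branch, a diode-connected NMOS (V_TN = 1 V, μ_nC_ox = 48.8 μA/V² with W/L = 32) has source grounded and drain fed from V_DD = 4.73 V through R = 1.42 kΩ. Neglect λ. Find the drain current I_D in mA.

I_D = 1.61 mA

With gate tied to drain, V_GS = V_DS ≥ V_GS − V_TN, so the device is in saturation.
k_n = μ_nC_ox · (W/L) = 1.562 mA/V².
KCL at the drain: ½ k_n (V_GS − V_TN)² = (V_DD − V_GS)/R.
Let x = V_GS − 1. Then 1.11 x² + x − 3.73 = 0, giving x = 1.44 V (positive root), so V_GS = 2.44 V.
I_D = (V_DD − V_GS)/R = (4.73 − 2.44) / 1.42 = 1.61 mA.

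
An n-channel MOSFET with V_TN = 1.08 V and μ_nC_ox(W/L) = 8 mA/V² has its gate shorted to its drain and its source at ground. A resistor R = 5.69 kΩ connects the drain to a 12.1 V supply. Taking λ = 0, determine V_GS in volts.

With gate tied to drain, V_GS = V_DS ≥ V_GS − V_TN, so the device is in saturation.
KCL at the drain: ½ k_n (V_GS − V_TN)² = (V_DD − V_GS)/R.
Let x = V_GS − 1.08. Then 22.8 x² + x − 11.02 = 0, giving x = 0.674 V (positive root), so V_GS = 1.75 V.
I_D = (V_DD − V_GS)/R = (12.1 − 1.75) / 5.69 = 1.82 mA.

V_GS = 1.75 V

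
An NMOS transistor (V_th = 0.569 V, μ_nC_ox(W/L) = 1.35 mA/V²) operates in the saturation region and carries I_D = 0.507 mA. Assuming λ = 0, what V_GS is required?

V_GS = 1.44 V

In saturation I_D = ½ k_n (V_GS − V_th)², so V_GS − V_th = √(2 I_D / k_n) = √(2 × 0.507 / 1.35) = 0.867 V.
V_GS = 0.569 + 0.867 = 1.44 V.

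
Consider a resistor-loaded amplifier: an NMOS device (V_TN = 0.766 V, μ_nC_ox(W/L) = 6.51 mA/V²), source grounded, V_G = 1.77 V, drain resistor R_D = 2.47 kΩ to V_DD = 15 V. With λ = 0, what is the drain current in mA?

I_D = 3.28 mA

V_GS = V_G = 1.77 V, so V_ov = 1.77 − 0.766 = 1 V.
Assume saturation: I_D = ½ k_n V_ov² = 0.5 × 6.51 × 1² = 3.28 mA, giving V_DS = V_DD − I_D R_D = 15 − 3.28 × 2.47 = 6.9 V.
V_DS = 6.9 V ≥ V_ov = 1 V, confirming saturation.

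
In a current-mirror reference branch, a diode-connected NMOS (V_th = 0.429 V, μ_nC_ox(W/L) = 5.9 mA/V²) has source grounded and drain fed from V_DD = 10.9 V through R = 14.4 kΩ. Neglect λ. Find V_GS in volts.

V_GS = 0.914 V

With gate tied to drain, V_GS = V_DS ≥ V_GS − V_th, so the device is in saturation.
KCL at the drain: ½ k_n (V_GS − V_th)² = (V_DD − V_GS)/R.
Let x = V_GS − 0.429. Then 42.5 x² + x − 10.47 = 0, giving x = 0.485 V (positive root), so V_GS = 0.914 V.
I_D = (V_DD − V_GS)/R = (10.9 − 0.914) / 14.4 = 0.693 mA.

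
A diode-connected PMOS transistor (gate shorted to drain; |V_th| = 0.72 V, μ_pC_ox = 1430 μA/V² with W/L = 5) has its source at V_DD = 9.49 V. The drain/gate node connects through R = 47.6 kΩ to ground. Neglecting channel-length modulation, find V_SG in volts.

V_SG = 0.944 V

With gate tied to drain, V_SG = V_SD ≥ V_SG − |V_th|, so the device is in saturation.
k_p = μ_pC_ox · (W/L) = 7.15 mA/V².
KCL at the drain: ½ k_p (V_SG − |V_th|)² = (V_DD − V_SG)/R.
Let x = V_SG − 0.72. Then 170 x² + x − 8.77 = 0, giving x = 0.224 V (positive root), so V_SG = 0.944 V.
I_D = (V_DD − V_SG)/R = (9.49 − 0.944) / 47.6 = 0.18 mA.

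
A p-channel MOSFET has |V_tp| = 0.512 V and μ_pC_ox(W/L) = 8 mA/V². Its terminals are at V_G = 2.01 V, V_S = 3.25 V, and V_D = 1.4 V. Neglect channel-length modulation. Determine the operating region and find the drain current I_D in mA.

Saturation; I_D = 2.12 mA

V_SG = V_S − V_G = 3.25 − 2.01 = 1.24 V; V_SD = V_S − V_D = 3.25 − 1.4 = 1.85 V.
V_ov = V_SG − |V_tp| = 1.24 − 0.512 = 0.728 V.
Since V_SD = 1.85 V ≥ V_ov = 0.728 V, the device is in saturation.
I_D = ½ k_p V_ov² = 0.5 × 8 × 0.728² = 2.12 mA.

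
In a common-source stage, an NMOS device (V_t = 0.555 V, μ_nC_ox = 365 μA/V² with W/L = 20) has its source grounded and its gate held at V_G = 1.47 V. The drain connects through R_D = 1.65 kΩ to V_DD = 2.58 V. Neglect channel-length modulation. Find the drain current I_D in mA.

V_GS = V_G = 1.47 V, so V_ov = 1.47 − 0.555 = 0.915 V.
k_n = μ_nC_ox · (W/L) = 7.3 mA/V².
Assume saturation: I_D = ½ k_n V_ov² = 0.5 × 7.3 × 0.915² = 3.06 mA, giving V_DS = V_DD − I_D R_D = 2.58 − 3.06 × 1.65 = -2.46 V.
But -2.46 V < V_ov = 0.915 V, so the device is actually in triode.
In triode I_D = k_n[V_ov V_DS − ½ V_DS²] and I_D = (V_DD − V_DS)/R_D. Equating: 6.02 V_DS² − 12.02 V_DS + 2.58 = 0, giving V_DS = 0.245 V (the root below V_ov).
I_D = (2.58 − 0.245) / 1.65 = 1.42 mA.

I_D = 1.42 mA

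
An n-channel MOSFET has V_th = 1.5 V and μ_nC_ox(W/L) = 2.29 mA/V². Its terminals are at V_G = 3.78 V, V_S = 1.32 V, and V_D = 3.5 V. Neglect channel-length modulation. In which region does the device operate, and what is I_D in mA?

V_GS = V_G − V_S = 3.78 − 1.32 = 2.46 V; V_DS = V_D − V_S = 3.5 − 1.32 = 2.18 V.
V_ov = V_GS − V_th = 2.46 − 1.5 = 0.96 V.
Since V_DS = 2.18 V ≥ V_ov = 0.96 V, the device is in saturation.
I_D = ½ k_n V_ov² = 0.5 × 2.29 × 0.96² = 1.06 mA.

Saturation; I_D = 1.06 mA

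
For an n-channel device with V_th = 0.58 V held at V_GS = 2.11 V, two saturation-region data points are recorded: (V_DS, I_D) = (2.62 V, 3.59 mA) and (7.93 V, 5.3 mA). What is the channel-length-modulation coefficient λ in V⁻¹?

With V_GS fixed, I_D ∝ (1 + λ V_DS) in saturation, so I_D2/I_D1 = (1 + λ V_DS2)/(1 + λ V_DS1).
5.3/3.59 = 1.476 = (1 + 7.93 λ)/(1 + 2.62 λ).
Solving: λ (I_D1 V_DS2 − I_D2 V_DS1) = I_D2 − I_D1, so λ = (5.3 − 3.59) / (3.59 × 7.93 − 5.3 × 2.62) = 1.71 / 14.6 = 0.117 V⁻¹.

λ = 0.117 V⁻¹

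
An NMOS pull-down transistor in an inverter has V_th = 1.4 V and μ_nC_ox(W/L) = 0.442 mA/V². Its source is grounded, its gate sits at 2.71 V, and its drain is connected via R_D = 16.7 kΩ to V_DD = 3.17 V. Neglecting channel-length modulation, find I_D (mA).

V_GS = V_G = 2.71 V, so V_ov = 2.71 − 1.4 = 1.31 V.
Assume saturation: I_D = ½ k_n V_ov² = 0.5 × 0.442 × 1.31² = 0.379 mA, giving V_DS = V_DD − I_D R_D = 3.17 − 0.379 × 16.7 = -3.16 V.
But -3.16 V < V_ov = 1.31 V, so the device is actually in triode.
In triode I_D = k_n[V_ov V_DS − ½ V_DS²] and I_D = (V_DD − V_DS)/R_D. Equating: 3.69 V_DS² − 10.67 V_DS + 3.17 = 0, giving V_DS = 0.336 V (the root below V_ov).
I_D = (3.17 − 0.336) / 16.7 = 0.17 mA.

I_D = 0.170 mA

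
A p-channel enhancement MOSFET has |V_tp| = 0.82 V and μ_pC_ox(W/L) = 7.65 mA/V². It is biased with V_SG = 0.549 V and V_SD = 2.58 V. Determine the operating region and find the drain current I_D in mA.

Cutoff; I_D = 0 mA

V_SG = 0.549 V < |V_tp| = 0.82 V, so the transistor is in cutoff.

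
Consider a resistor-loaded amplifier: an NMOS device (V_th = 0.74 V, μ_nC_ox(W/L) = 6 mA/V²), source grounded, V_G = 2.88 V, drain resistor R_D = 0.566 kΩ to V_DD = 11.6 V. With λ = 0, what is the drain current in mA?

I_D = 13.7 mA

V_GS = V_G = 2.88 V, so V_ov = 2.88 − 0.74 = 2.14 V.
Assume saturation: I_D = ½ k_n V_ov² = 0.5 × 6 × 2.14² = 13.7 mA, giving V_DS = V_DD − I_D R_D = 11.6 − 13.7 × 0.566 = 3.82 V.
V_DS = 3.82 V ≥ V_ov = 2.14 V, confirming saturation.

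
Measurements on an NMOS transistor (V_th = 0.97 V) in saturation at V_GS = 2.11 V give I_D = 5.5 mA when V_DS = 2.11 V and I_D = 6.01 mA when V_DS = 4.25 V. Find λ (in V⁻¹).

λ = 0.0477 V⁻¹

With V_GS fixed, I_D ∝ (1 + λ V_DS) in saturation, so I_D2/I_D1 = (1 + λ V_DS2)/(1 + λ V_DS1).
6.01/5.5 = 1.093 = (1 + 4.25 λ)/(1 + 2.11 λ).
Solving: λ (I_D1 V_DS2 − I_D2 V_DS1) = I_D2 − I_D1, so λ = (6.01 − 5.5) / (5.5 × 4.25 − 6.01 × 2.11) = 0.51 / 10.7 = 0.0477 V⁻¹.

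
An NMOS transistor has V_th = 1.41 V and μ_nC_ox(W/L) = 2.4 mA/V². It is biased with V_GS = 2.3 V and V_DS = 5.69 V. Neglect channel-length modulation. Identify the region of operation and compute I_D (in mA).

V_ov = V_GS − V_th = 2.3 − 1.41 = 0.89 V.
Since V_DS = 5.69 V ≥ V_ov = 0.89 V, the device is in saturation.
I_D = ½ k_n V_ov² = 0.5 × 2.4 × 0.89² = 0.951 mA.

Saturation; I_D = 0.951 mA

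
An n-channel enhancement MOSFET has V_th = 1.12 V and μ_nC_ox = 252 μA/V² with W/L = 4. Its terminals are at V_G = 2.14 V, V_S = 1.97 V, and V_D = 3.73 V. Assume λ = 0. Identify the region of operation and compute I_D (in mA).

Cutoff; I_D = 0 mA

V_GS = V_G − V_S = 2.14 − 1.97 = 0.17 V; V_DS = V_D − V_S = 3.73 − 1.97 = 1.76 V.
V_GS = 0.17 V < V_th = 1.12 V, so the transistor is in cutoff.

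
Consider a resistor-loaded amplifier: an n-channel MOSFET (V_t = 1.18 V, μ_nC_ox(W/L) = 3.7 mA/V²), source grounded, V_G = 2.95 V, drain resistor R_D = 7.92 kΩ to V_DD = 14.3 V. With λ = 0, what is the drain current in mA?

V_GS = V_G = 2.95 V, so V_ov = 2.95 − 1.18 = 1.77 V.
Assume saturation: I_D = ½ k_n V_ov² = 0.5 × 3.7 × 1.77² = 5.8 mA, giving V_DS = V_DD − I_D R_D = 14.3 − 5.8 × 7.92 = -31.6 V.
But -31.6 V < V_ov = 1.77 V, so the device is actually in triode.
In triode I_D = k_n[V_ov V_DS − ½ V_DS²] and I_D = (V_DD − V_DS)/R_D. Equating: 14.7 V_DS² − 52.87 V_DS + 14.3 = 0, giving V_DS = 0.295 V (the root below V_ov).
I_D = (14.3 − 0.295) / 7.92 = 1.77 mA.

I_D = 1.77 mA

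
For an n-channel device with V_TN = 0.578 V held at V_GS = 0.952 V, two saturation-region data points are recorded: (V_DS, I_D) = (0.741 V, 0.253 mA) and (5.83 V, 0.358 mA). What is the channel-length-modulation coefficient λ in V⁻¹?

With V_GS fixed, I_D ∝ (1 + λ V_DS) in saturation, so I_D2/I_D1 = (1 + λ V_DS2)/(1 + λ V_DS1).
0.358/0.253 = 1.415 = (1 + 5.83 λ)/(1 + 0.741 λ).
Solving: λ (I_D1 V_DS2 − I_D2 V_DS1) = I_D2 − I_D1, so λ = (0.358 − 0.253) / (0.253 × 5.83 − 0.358 × 0.741) = 0.105 / 1.21 = 0.0868 V⁻¹.

λ = 0.0868 V⁻¹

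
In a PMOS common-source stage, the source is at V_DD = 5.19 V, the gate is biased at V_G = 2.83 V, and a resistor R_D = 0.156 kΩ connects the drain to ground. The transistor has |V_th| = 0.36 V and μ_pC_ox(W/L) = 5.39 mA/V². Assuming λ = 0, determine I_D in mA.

I_D = 10.8 mA

V_SG = V_DD − V_G = 5.19 − 2.83 = 2.36 V, so V_ov = 2.36 − 0.36 = 2 V.
Assume saturation: I_D = ½ k_p V_ov² = 0.5 × 5.39 × 2² = 10.8 mA, giving V_SD = V_DD − I_D R_D = 5.19 − 10.8 × 0.156 = 3.51 V.
V_SD = 3.51 V ≥ V_ov = 2 V, confirming saturation.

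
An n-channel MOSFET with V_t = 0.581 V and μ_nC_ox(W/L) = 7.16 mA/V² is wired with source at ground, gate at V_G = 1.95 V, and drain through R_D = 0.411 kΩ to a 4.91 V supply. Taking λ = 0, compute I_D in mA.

V_GS = V_G = 1.95 V, so V_ov = 1.95 − 0.581 = 1.37 V.
Assume saturation: I_D = ½ k_n V_ov² = 0.5 × 7.16 × 1.37² = 6.71 mA, giving V_DS = V_DD − I_D R_D = 4.91 − 6.71 × 0.411 = 2.15 V.
V_DS = 2.15 V ≥ V_ov = 1.37 V, confirming saturation.

I_D = 6.71 mA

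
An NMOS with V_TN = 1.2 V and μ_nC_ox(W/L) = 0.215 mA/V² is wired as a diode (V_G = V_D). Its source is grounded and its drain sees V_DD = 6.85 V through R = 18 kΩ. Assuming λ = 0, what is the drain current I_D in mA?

I_D = 0.232 mA

With gate tied to drain, V_GS = V_DS ≥ V_GS − V_TN, so the device is in saturation.
KCL at the drain: ½ k_n (V_GS − V_TN)² = (V_DD − V_GS)/R.
Let x = V_GS − 1.2. Then 1.94 x² + x − 5.65 = 0, giving x = 1.47 V (positive root), so V_GS = 2.67 V.
I_D = (V_DD − V_GS)/R = (6.85 − 2.67) / 18 = 0.232 mA.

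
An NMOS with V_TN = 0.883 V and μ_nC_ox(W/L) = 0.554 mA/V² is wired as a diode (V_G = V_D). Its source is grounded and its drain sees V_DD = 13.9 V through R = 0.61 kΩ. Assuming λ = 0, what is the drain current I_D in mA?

With gate tied to drain, V_GS = V_DS ≥ V_GS − V_TN, so the device is in saturation.
KCL at the drain: ½ k_n (V_GS − V_TN)² = (V_DD − V_GS)/R.
Let x = V_GS − 0.883. Then 0.169 x² + x − 13.02 = 0, giving x = 6.3 V (positive root), so V_GS = 7.19 V.
I_D = (V_DD − V_GS)/R = (13.9 − 7.19) / 0.61 = 11 mA.

I_D = 11.0 mA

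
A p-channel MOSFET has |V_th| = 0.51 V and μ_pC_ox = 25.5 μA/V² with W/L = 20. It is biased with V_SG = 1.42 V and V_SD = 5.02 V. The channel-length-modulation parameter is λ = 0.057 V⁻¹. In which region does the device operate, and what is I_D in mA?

Saturation; I_D = 0.272 mA

k_p = μ_pC_ox · (W/L) = 0.51 mA/V².
V_ov = V_SG − |V_th| = 1.42 − 0.51 = 0.91 V.
Since V_SD = 5.02 V ≥ V_ov = 0.91 V, the device is in saturation.
I_D = ½ k_p V_ov² (1 + λ V_SD) = 0.5 × 0.51 × 0.91² × (1 + 0.057 × 5.02) = 0.272 mA.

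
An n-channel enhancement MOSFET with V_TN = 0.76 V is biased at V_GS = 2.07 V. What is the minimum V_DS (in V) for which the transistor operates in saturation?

The boundary between triode and saturation is V_DS = V_GS − V_TN = V_ov.
V_ov = 2.07 − 0.76 = 1.31 V.

V_DS,sat = 1.31 V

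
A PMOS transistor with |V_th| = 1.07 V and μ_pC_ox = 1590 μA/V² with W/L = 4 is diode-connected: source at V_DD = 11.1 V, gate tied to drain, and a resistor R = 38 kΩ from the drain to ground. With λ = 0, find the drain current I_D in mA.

I_D = 0.256 mA

With gate tied to drain, V_SG = V_SD ≥ V_SG − |V_th|, so the device is in saturation.
k_p = μ_pC_ox · (W/L) = 6.36 mA/V².
KCL at the drain: ½ k_p (V_SG − |V_th|)² = (V_DD − V_SG)/R.
Let x = V_SG − 1.07. Then 121 x² + x − 10.03 = 0, giving x = 0.284 V (positive root), so V_SG = 1.35 V.
I_D = (V_DD − V_SG)/R = (11.1 − 1.35) / 38 = 0.256 mA.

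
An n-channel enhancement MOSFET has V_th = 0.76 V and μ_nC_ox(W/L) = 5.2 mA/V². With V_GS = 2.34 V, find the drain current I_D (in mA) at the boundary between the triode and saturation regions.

At the boundary V_DS = V_ov = V_GS − V_th = 2.34 − 0.76 = 1.58 V.
I_D = ½ k_n V_ov² = 0.5 × 5.2 × 1.58² = 6.49 mA.

I_D = 6.49 mA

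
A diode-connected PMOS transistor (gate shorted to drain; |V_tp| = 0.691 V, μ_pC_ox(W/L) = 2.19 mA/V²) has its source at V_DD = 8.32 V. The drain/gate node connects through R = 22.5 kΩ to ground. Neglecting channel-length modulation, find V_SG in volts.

With gate tied to drain, V_SG = V_SD ≥ V_SG − |V_tp|, so the device is in saturation.
KCL at the drain: ½ k_p (V_SG − |V_tp|)² = (V_DD − V_SG)/R.
Let x = V_SG − 0.691. Then 24.6 x² + x − 7.629 = 0, giving x = 0.537 V (positive root), so V_SG = 1.23 V.
I_D = (V_DD − V_SG)/R = (8.32 − 1.23) / 22.5 = 0.315 mA.

V_SG = 1.23 V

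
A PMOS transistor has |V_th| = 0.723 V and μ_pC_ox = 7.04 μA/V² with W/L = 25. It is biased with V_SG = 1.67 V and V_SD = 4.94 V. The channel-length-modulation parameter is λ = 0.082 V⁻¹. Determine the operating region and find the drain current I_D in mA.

k_p = μ_pC_ox · (W/L) = 0.176 mA/V².
V_ov = V_SG − |V_th| = 1.67 − 0.723 = 0.947 V.
Since V_SD = 4.94 V ≥ V_ov = 0.947 V, the device is in saturation.
I_D = ½ k_p V_ov² (1 + λ V_SD) = 0.5 × 0.176 × 0.947² × (1 + 0.082 × 4.94) = 0.111 mA.

Saturation; I_D = 0.111 mA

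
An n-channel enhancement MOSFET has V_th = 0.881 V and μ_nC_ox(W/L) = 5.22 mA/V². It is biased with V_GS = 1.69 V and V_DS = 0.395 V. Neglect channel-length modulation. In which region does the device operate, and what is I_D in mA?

Triode; I_D = 1.26 mA

V_ov = V_GS − V_th = 1.69 − 0.881 = 0.809 V.
Since V_DS = 0.395 V < V_ov = 0.809 V, the device is in the triode region.
I_D = k_n [V_ov · V_DS − ½ V_DS²] = 5.22 × [0.809 × 0.395 − 0.5 × 0.395²] = 1.26 mA.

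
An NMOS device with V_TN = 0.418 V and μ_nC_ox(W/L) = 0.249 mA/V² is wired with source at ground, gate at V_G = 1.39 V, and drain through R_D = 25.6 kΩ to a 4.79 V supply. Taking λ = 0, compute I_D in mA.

I_D = 0.118 mA

V_GS = V_G = 1.39 V, so V_ov = 1.39 − 0.418 = 0.972 V.
Assume saturation: I_D = ½ k_n V_ov² = 0.5 × 0.249 × 0.972² = 0.118 mA, giving V_DS = V_DD − I_D R_D = 4.79 − 0.118 × 25.6 = 1.78 V.
V_DS = 1.78 V ≥ V_ov = 0.972 V, confirming saturation.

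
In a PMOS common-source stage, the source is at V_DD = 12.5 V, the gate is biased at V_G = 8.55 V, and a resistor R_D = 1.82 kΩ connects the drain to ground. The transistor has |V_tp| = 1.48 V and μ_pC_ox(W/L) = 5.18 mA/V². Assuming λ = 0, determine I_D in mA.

I_D = 6.55 mA

V_SG = V_DD − V_G = 12.5 − 8.55 = 3.95 V, so V_ov = 3.95 − 1.48 = 2.47 V.
Assume saturation: I_D = ½ k_p V_ov² = 0.5 × 5.18 × 2.47² = 15.8 mA, giving V_SD = V_DD − I_D R_D = 12.5 − 15.8 × 1.82 = -16.3 V.
But -16.3 V < V_ov = 2.47 V, so the device is actually in triode.
In triode I_D = k_p[V_ov V_SD − ½ V_SD²] and I_D = (V_DD − V_SD)/R_D. Equating: 4.71 V_SD² − 24.29 V_SD + 12.5 = 0, giving V_SD = 0.58 V (the root below V_ov).
I_D = (12.5 − 0.58) / 1.82 = 6.55 mA.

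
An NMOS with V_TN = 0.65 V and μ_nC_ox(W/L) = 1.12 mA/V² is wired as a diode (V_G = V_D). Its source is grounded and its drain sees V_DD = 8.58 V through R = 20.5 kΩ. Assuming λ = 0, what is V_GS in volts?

With gate tied to drain, V_GS = V_DS ≥ V_GS − V_TN, so the device is in saturation.
KCL at the drain: ½ k_n (V_GS − V_TN)² = (V_DD − V_GS)/R.
Let x = V_GS − 0.65. Then 11.5 x² + x − 7.93 = 0, giving x = 0.789 V (positive root), so V_GS = 1.44 V.
I_D = (V_DD − V_GS)/R = (8.58 − 1.44) / 20.5 = 0.348 mA.

V_GS = 1.44 V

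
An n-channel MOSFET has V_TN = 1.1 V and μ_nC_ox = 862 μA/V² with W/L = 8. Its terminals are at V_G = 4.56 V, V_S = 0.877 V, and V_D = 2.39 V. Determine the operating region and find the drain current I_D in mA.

Triode; I_D = 19.1 mA

V_GS = V_G − V_S = 4.56 − 0.877 = 3.68 V; V_DS = V_D − V_S = 2.39 − 0.877 = 1.51 V.
k_n = μ_nC_ox · (W/L) = 6.896 mA/V².
V_ov = V_GS − V_TN = 3.68 − 1.1 = 2.58 V.
Since V_DS = 1.51 V < V_ov = 2.58 V, the device is in the triode region.
I_D = k_n [V_ov · V_DS − ½ V_DS²] = 6.896 × [2.58 × 1.51 − 0.5 × 1.51²] = 19.1 mA.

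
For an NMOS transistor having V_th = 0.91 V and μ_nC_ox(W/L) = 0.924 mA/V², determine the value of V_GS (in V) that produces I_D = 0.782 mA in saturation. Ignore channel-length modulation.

V_GS = 2.21 V

In saturation I_D = ½ k_n (V_GS − V_th)², so V_GS − V_th = √(2 I_D / k_n) = √(2 × 0.782 / 0.924) = 1.3 V.
V_GS = 0.91 + 1.3 = 2.21 V.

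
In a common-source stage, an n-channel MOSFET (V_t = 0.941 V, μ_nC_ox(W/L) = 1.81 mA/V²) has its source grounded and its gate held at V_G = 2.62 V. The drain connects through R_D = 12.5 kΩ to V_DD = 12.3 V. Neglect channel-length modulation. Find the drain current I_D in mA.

I_D = 0.956 mA

V_GS = V_G = 2.62 V, so V_ov = 2.62 − 0.941 = 1.68 V.
Assume saturation: I_D = ½ k_n V_ov² = 0.5 × 1.81 × 1.68² = 2.55 mA, giving V_DS = V_DD − I_D R_D = 12.3 − 2.55 × 12.5 = -19.6 V.
But -19.6 V < V_ov = 1.68 V, so the device is actually in triode.
In triode I_D = k_n[V_ov V_DS − ½ V_DS²] and I_D = (V_DD − V_DS)/R_D. Equating: 11.3 V_DS² − 38.99 V_DS + 12.3 = 0, giving V_DS = 0.351 V (the root below V_ov).
I_D = (12.3 − 0.351) / 12.5 = 0.956 mA.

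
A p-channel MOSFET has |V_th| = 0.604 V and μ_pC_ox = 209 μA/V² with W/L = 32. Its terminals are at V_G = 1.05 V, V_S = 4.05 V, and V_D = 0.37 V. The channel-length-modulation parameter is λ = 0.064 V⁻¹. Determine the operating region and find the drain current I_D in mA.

V_SG = V_S − V_G = 4.05 − 1.05 = 3 V; V_SD = V_S − V_D = 4.05 − 0.37 = 3.68 V.
k_p = μ_pC_ox · (W/L) = 6.688 mA/V².
V_ov = V_SG − |V_th| = 3 − 0.604 = 2.4 V.
Since V_SD = 3.68 V ≥ V_ov = 2.4 V, the device is in saturation.
I_D = ½ k_p V_ov² (1 + λ V_SD) = 0.5 × 6.688 × 2.4² × (1 + 0.064 × 3.68) = 23.7 mA.

Saturation; I_D = 23.7 mA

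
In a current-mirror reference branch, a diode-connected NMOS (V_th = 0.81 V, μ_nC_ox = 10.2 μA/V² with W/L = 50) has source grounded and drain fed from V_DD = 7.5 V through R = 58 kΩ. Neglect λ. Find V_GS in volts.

V_GS = 1.45 V

With gate tied to drain, V_GS = V_DS ≥ V_GS − V_th, so the device is in saturation.
k_n = μ_nC_ox · (W/L) = 0.51 mA/V².
KCL at the drain: ½ k_n (V_GS − V_th)² = (V_DD − V_GS)/R.
Let x = V_GS − 0.81. Then 14.8 x² + x − 6.69 = 0, giving x = 0.64 V (positive root), so V_GS = 1.45 V.
I_D = (V_DD − V_GS)/R = (7.5 − 1.45) / 58 = 0.104 mA.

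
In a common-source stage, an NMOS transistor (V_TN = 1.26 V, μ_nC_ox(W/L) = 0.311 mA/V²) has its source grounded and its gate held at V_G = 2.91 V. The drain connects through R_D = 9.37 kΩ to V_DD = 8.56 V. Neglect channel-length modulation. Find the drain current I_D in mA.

V_GS = V_G = 2.91 V, so V_ov = 2.91 − 1.26 = 1.65 V.
Assume saturation: I_D = ½ k_n V_ov² = 0.5 × 0.311 × 1.65² = 0.423 mA, giving V_DS = V_DD − I_D R_D = 8.56 − 0.423 × 9.37 = 4.59 V.
V_DS = 4.59 V ≥ V_ov = 1.65 V, confirming saturation.

I_D = 0.423 mA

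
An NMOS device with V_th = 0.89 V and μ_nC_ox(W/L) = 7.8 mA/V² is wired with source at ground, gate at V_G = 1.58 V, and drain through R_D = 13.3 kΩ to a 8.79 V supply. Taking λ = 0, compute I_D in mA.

V_GS = V_G = 1.58 V, so V_ov = 1.58 − 0.89 = 0.69 V.
Assume saturation: I_D = ½ k_n V_ov² = 0.5 × 7.8 × 0.69² = 1.86 mA, giving V_DS = V_DD − I_D R_D = 8.79 − 1.86 × 13.3 = -15.9 V.
But -15.9 V < V_ov = 0.69 V, so the device is actually in triode.
In triode I_D = k_n[V_ov V_DS − ½ V_DS²] and I_D = (V_DD − V_DS)/R_D. Equating: 51.9 V_DS² − 72.58 V_DS + 8.79 = 0, giving V_DS = 0.134 V (the root below V_ov).
I_D = (8.79 − 0.134) / 13.3 = 0.651 mA.

I_D = 0.651 mA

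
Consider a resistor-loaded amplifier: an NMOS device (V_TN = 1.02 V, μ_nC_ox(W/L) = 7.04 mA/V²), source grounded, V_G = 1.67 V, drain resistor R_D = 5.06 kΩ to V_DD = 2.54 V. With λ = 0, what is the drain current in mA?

V_GS = V_G = 1.67 V, so V_ov = 1.67 − 1.02 = 0.65 V.
Assume saturation: I_D = ½ k_n V_ov² = 0.5 × 7.04 × 0.65² = 1.49 mA, giving V_DS = V_DD − I_D R_D = 2.54 − 1.49 × 5.06 = -4.99 V.
But -4.99 V < V_ov = 0.65 V, so the device is actually in triode.
In triode I_D = k_n[V_ov V_DS − ½ V_DS²] and I_D = (V_DD − V_DS)/R_D. Equating: 17.8 V_DS² − 24.15 V_DS + 2.54 = 0, giving V_DS = 0.115 V (the root below V_ov).
I_D = (2.54 − 0.115) / 5.06 = 0.479 mA.

I_D = 0.479 mA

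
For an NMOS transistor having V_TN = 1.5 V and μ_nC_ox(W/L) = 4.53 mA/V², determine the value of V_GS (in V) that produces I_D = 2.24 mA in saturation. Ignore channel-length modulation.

In saturation I_D = ½ k_n (V_GS − V_TN)², so V_GS − V_TN = √(2 I_D / k_n) = √(2 × 2.24 / 4.53) = 0.994 V.
V_GS = 1.5 + 0.994 = 2.49 V.

V_GS = 2.49 V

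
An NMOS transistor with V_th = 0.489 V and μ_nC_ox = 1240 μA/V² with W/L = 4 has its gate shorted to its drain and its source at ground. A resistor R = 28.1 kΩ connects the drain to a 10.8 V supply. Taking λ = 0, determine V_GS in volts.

With gate tied to drain, V_GS = V_DS ≥ V_GS − V_th, so the device is in saturation.
k_n = μ_nC_ox · (W/L) = 4.96 mA/V².
KCL at the drain: ½ k_n (V_GS − V_th)² = (V_DD − V_GS)/R.
Let x = V_GS − 0.489. Then 69.7 x² + x − 10.31 = 0, giving x = 0.378 V (positive root), so V_GS = 0.867 V.
I_D = (V_DD − V_GS)/R = (10.8 − 0.867) / 28.1 = 0.354 mA.

V_GS = 0.867 V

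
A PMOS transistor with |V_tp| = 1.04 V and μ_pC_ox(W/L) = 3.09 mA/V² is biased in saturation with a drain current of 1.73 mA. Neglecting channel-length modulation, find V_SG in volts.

V_SG = 2.10 V

In saturation I_D = ½ k_p (V_SG − |V_tp|)², so V_SG − |V_tp| = √(2 I_D / k_p) = √(2 × 1.73 / 3.09) = 1.06 V.
V_SG = 1.04 + 1.06 = 2.1 V.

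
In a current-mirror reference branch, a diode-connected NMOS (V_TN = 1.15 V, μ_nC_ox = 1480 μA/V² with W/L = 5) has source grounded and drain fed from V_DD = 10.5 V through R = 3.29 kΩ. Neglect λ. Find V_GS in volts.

With gate tied to drain, V_GS = V_DS ≥ V_GS − V_TN, so the device is in saturation.
k_n = μ_nC_ox · (W/L) = 7.4 mA/V².
KCL at the drain: ½ k_n (V_GS − V_TN)² = (V_DD − V_GS)/R.
Let x = V_GS − 1.15. Then 12.2 x² + x − 9.35 = 0, giving x = 0.836 V (positive root), so V_GS = 1.99 V.
I_D = (V_DD − V_GS)/R = (10.5 − 1.99) / 3.29 = 2.59 mA.

V_GS = 1.99 V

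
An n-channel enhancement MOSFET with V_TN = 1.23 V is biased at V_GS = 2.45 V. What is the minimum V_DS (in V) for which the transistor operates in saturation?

The boundary between triode and saturation is V_DS = V_GS − V_TN = V_ov.
V_ov = 2.45 − 1.23 = 1.22 V.

V_DS,sat = 1.22 V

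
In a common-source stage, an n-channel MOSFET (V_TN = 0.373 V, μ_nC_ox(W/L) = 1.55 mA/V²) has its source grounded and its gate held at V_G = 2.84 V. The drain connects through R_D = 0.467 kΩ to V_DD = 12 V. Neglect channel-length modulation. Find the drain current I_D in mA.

I_D = 4.72 mA

V_GS = V_G = 2.84 V, so V_ov = 2.84 − 0.373 = 2.47 V.
Assume saturation: I_D = ½ k_n V_ov² = 0.5 × 1.55 × 2.47² = 4.72 mA, giving V_DS = V_DD − I_D R_D = 12 − 4.72 × 0.467 = 9.8 V.
V_DS = 9.8 V ≥ V_ov = 2.47 V, confirming saturation.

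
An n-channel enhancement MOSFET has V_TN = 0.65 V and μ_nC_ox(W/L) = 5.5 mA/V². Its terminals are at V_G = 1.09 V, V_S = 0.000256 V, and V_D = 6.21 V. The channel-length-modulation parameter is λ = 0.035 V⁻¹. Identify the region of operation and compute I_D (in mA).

Saturation; I_D = 0.647 mA

V_GS = V_G − V_S = 1.09 − 0.000256 = 1.09 V; V_DS = V_D − V_S = 6.21 − 0.000256 = 6.21 V.
V_ov = V_GS − V_TN = 1.09 − 0.65 = 0.44 V.
Since V_DS = 6.21 V ≥ V_ov = 0.44 V, the device is in saturation.
I_D = ½ k_n V_ov² (1 + λ V_DS) = 0.5 × 5.5 × 0.44² × (1 + 0.035 × 6.21) = 0.647 mA.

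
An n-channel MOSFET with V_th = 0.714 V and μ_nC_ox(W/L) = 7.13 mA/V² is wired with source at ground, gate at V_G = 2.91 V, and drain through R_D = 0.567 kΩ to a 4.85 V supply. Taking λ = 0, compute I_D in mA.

V_GS = V_G = 2.91 V, so V_ov = 2.91 − 0.714 = 2.2 V.
Assume saturation: I_D = ½ k_n V_ov² = 0.5 × 7.13 × 2.2² = 17.2 mA, giving V_DS = V_DD − I_D R_D = 4.85 − 17.2 × 0.567 = -4.9 V.
But -4.9 V < V_ov = 2.2 V, so the device is actually in triode.
In triode I_D = k_n[V_ov V_DS − ½ V_DS²] and I_D = (V_DD − V_DS)/R_D. Equating: 2.02 V_DS² − 9.878 V_DS + 4.85 = 0, giving V_DS = 0.554 V (the root below V_ov).
I_D = (4.85 − 0.554) / 0.567 = 7.58 mA.

I_D = 7.58 mA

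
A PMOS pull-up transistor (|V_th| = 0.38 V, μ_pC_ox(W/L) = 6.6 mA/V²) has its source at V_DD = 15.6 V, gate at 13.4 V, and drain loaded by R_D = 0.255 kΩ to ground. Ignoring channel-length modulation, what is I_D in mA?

I_D = 10.9 mA

V_SG = V_DD − V_G = 15.6 − 13.4 = 2.2 V, so V_ov = 2.2 − 0.38 = 1.82 V.
Assume saturation: I_D = ½ k_p V_ov² = 0.5 × 6.6 × 1.82² = 10.9 mA, giving V_SD = V_DD − I_D R_D = 15.6 − 10.9 × 0.255 = 12.8 V.
V_SD = 12.8 V ≥ V_ov = 1.82 V, confirming saturation.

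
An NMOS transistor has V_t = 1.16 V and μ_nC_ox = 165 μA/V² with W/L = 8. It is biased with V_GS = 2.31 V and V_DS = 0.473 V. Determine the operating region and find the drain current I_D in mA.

k_n = μ_nC_ox · (W/L) = 1.32 mA/V².
V_ov = V_GS − V_t = 2.31 − 1.16 = 1.15 V.
Since V_DS = 0.473 V < V_ov = 1.15 V, the device is in the triode region.
I_D = k_n [V_ov · V_DS − ½ V_DS²] = 1.32 × [1.15 × 0.473 − 0.5 × 0.473²] = 0.57 mA.

Triode; I_D = 0.570 mA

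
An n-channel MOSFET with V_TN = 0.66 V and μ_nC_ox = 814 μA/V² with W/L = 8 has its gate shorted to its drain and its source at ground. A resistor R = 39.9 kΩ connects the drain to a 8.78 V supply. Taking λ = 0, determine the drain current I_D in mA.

I_D = 0.197 mA

With gate tied to drain, V_GS = V_DS ≥ V_GS − V_TN, so the device is in saturation.
k_n = μ_nC_ox · (W/L) = 6.512 mA/V².
KCL at the drain: ½ k_n (V_GS − V_TN)² = (V_DD − V_GS)/R.
Let x = V_GS − 0.66. Then 130 x² + x − 8.12 = 0, giving x = 0.246 V (positive root), so V_GS = 0.906 V.
I_D = (V_DD − V_GS)/R = (8.78 − 0.906) / 39.9 = 0.197 mA.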